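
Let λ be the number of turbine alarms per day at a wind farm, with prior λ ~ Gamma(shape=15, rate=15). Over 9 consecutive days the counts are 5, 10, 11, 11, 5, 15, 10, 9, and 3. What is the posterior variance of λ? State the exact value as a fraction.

47/288

Total count: 5 + 10 + 11 + 11 + 5 + 15 + 10 + 9 + 3 = 79.
Total exposure: 9 days.
Posterior: α' = 15 + 79 = 94, β' = 15 + 9 = 24.
Posterior variance = α'/β'² = 94/576 = 47/288.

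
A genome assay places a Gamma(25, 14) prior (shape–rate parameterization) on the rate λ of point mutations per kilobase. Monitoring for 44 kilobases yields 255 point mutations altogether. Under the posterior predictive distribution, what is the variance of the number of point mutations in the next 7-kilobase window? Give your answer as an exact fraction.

Total count 255 over total exposure 44 kilobases.
Gamma(α, β) with Poisson data over total exposure Σt gives posterior Gamma(α+Σx, β+Σt) = Gamma(280, 58).
The posterior predictive for a window of length T is Negative Binomial with variance T·α'·(β'+T)/β'² = 7·280·65/3364 = 31850/841.

31850/841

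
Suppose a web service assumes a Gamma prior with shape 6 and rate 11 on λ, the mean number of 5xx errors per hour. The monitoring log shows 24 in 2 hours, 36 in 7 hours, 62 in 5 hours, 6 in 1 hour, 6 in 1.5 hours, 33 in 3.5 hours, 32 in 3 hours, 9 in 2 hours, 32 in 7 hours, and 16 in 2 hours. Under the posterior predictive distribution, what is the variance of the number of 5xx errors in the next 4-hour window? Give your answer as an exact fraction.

51352/2025

Total count: 24 + 36 + 62 + 6 + 6 + 33 + 32 + 9 + 32 + 16 = 256.
Total exposure: 2 + 7 + 5 + 1 + 1.5 + 3.5 + 3 + 2 + 7 + 2 = 34 hours.
Gamma(α, β) with Poisson data over total exposure Σt gives posterior Gamma(α+Σx, β+Σt) = Gamma(262, 45).
The posterior predictive for a window of length T is Negative Binomial with variance T·α'·(β'+T)/β'² = 4·262·49/2025 = 51352/2025.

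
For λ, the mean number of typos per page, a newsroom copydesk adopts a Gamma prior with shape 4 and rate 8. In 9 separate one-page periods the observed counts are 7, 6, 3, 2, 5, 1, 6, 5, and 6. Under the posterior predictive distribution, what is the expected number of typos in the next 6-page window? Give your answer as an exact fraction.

Total count: 7 + 6 + 3 + 2 + 5 + 1 + 6 + 5 + 6 = 41.
Total exposure: 9 pages.
Gamma(α, β) with Poisson data over total exposure Σt gives posterior Gamma(α+Σx, β+Σt) = Gamma(45, 17).
Predictive mean over a 6-page window = T·E[λ|data] = 6·45/17 = 270/17.

270/17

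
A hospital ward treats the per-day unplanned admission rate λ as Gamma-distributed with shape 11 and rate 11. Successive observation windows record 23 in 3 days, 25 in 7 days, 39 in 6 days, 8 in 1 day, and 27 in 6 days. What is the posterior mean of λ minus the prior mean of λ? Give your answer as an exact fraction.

Total count: 23 + 25 + 39 + 8 + 27 = 122.
Total exposure: 3 + 7 + 6 + 1 + 6 = 23 days.
By Gamma–Poisson conjugacy, the posterior is Gamma(α + Σx, β + Σt) = Gamma(11 + 122, 11 + 23) = Gamma(133, 34).
Posterior mean = 133/34 = 133/34; prior mean = 11/11 = 1. Difference = 133/34 − 1 = 99/34.

99/34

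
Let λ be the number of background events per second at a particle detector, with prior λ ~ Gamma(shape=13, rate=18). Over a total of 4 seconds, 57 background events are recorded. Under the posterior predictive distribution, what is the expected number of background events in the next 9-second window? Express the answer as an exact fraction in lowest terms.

315/11

Total count 57 over total exposure 4 seconds.
By Gamma–Poisson conjugacy, the posterior is Gamma(α + Σx, β + Σt) = Gamma(13 + 57, 18 + 4) = Gamma(70, 22).
Predictive mean over a 9-second window = T·E[λ|data] = 9·70/22 = 315/11.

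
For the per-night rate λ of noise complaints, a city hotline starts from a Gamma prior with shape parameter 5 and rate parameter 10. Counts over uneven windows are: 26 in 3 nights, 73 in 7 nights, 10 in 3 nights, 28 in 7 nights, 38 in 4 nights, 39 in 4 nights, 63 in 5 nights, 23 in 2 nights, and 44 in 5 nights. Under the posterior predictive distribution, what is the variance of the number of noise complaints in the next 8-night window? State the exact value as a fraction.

Total count: 26 + 73 + 10 + 28 + 38 + 39 + 63 + 23 + 44 = 344.
Total exposure: 3 + 7 + 3 + 7 + 4 + 4 + 5 + 2 + 5 = 40 nights.
Posterior: α' = 5 + 344 = 349, β' = 10 + 40 = 50.
The posterior predictive for a window of length T is Negative Binomial with variance T·α'·(β'+T)/β'² = 8·349·58/2500 = 40484/625.

40484/625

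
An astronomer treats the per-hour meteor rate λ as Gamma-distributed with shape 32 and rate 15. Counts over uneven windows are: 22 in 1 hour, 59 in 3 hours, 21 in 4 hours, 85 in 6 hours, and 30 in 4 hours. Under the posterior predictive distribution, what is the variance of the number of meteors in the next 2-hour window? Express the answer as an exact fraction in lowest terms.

Total count: 22 + 59 + 21 + 85 + 30 = 217.
Total exposure: 1 + 3 + 4 + 6 + 4 = 18 hours.
Gamma(α, β) with Poisson data over total exposure Σt gives posterior Gamma(α+Σx, β+Σt) = Gamma(249, 33).
The posterior predictive for a window of length T is Negative Binomial with variance T·α'·(β'+T)/β'² = 2·249·35/1089 = 5810/363.

5810/363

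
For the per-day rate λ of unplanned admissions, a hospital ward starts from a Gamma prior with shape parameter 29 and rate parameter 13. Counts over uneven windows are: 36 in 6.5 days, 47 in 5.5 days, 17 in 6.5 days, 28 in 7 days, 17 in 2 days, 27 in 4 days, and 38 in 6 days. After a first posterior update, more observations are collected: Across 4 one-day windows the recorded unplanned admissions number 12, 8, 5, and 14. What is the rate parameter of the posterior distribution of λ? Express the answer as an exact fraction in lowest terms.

109/2

Total count: 36 + 47 + 17 + 28 + 17 + 27 + 38 = 210.
Total exposure: 6.5 + 5.5 + 6.5 + 7 + 2 + 4 + 6 = 37.5 days.
After the first batch: Gamma(29 + 210, 13 + 37.5) = Gamma(239, 101/2).
Total count: 12 + 8 + 5 + 14 = 39.
Total exposure: 4 days.
After the second batch: Gamma(239 + 39, 101/2 + 4) = Gamma(278, 109/2).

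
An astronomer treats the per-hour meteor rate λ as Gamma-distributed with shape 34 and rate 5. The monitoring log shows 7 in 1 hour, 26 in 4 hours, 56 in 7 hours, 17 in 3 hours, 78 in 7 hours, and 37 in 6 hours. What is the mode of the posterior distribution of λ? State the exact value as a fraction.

Total count: 7 + 26 + 56 + 17 + 78 + 37 = 221.
Total exposure: 1 + 4 + 7 + 3 + 7 + 6 = 28 hours.
The Gamma prior is conjugate for the Poisson rate, so λ | data ~ Gamma(34+221, 5+28) = Gamma(255, 33).
Posterior mode = (α'−1)/β' = 254/33.

254/33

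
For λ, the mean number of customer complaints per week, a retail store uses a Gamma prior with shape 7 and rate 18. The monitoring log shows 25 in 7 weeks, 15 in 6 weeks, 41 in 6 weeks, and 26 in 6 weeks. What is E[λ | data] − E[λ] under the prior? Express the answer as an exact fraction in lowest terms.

Total count: 25 + 15 + 41 + 26 = 107.
Total exposure: 7 + 6 + 6 + 6 = 25 weeks.
By Gamma–Poisson conjugacy, the posterior is Gamma(α + Σx, β + Σt) = Gamma(7 + 107, 18 + 25) = Gamma(114, 43).
Posterior mean = 114/43 = 114/43; prior mean = 7/18 = 7/18. Difference = 114/43 − 7/18 = 1751/774.

1751/774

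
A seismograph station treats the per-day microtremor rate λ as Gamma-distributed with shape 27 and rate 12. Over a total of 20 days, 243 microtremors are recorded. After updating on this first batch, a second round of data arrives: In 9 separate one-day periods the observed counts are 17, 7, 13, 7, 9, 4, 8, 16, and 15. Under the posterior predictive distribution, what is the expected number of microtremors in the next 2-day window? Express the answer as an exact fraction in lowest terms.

732/41

Total count 243 over total exposure 20 days.
After the first batch: Gamma(27 + 243, 12 + 20) = Gamma(270, 32).
Total count: 17 + 7 + 13 + 7 + 9 + 4 + 8 + 16 + 15 = 96.
Total exposure: 9 days.
After the second batch: Gamma(270 + 96, 32 + 9) = Gamma(366, 41).
Predictive mean over a 2-day window = T·E[λ|data] = 2·366/41 = 732/41.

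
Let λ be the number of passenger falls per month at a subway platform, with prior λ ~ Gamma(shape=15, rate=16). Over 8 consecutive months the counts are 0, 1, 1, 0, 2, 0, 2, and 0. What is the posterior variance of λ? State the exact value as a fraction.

Total count: 0 + 1 + 1 + 0 + 2 + 0 + 2 + 0 = 6.
Total exposure: 8 months.
Posterior: α' = 15 + 6 = 21, β' = 16 + 8 = 24.
Posterior variance = α'/β'² = 21/576 = 7/192.

7/192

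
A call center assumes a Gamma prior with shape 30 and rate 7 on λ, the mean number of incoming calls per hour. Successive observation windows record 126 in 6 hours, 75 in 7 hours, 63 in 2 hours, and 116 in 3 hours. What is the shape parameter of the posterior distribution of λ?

410

Total count: 126 + 75 + 63 + 116 = 380.
Total exposure: 6 + 7 + 2 + 3 = 18 hours.
The Gamma prior is conjugate for the Poisson rate, so λ | data ~ Gamma(30+380, 7+18) = Gamma(410, 25).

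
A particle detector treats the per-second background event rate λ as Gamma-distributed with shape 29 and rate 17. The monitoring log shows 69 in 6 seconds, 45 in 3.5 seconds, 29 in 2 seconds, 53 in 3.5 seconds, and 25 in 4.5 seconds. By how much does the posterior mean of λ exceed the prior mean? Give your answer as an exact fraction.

Total count: 69 + 45 + 29 + 53 + 25 = 221.
Total exposure: 6 + 3.5 + 2 + 3.5 + 4.5 = 19.5 seconds.
By Gamma–Poisson conjugacy, the posterior is Gamma(α + Σx, β + Σt) = Gamma(29 + 221, 17 + 19.5) = Gamma(250, 73/2).
Posterior mean = 250/(73/2) = 500/73; prior mean = 29/17 = 29/17. Difference = 500/73 − 29/17 = 6383/1241.

6383/1241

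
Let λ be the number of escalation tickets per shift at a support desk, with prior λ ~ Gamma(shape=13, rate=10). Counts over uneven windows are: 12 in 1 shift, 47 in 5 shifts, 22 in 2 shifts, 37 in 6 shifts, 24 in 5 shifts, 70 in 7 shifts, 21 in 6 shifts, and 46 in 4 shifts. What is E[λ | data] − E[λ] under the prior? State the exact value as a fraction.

Total count: 12 + 47 + 22 + 37 + 24 + 70 + 21 + 46 = 279.
Total exposure: 1 + 5 + 2 + 6 + 5 + 7 + 6 + 4 = 36 shifts.
Gamma(α, β) with Poisson data over total exposure Σt gives posterior Gamma(α+Σx, β+Σt) = Gamma(292, 46).
Posterior mean = 292/46 = 146/23; prior mean = 13/10 = 13/10. Difference = 146/23 − 13/10 = 1161/230.

1161/230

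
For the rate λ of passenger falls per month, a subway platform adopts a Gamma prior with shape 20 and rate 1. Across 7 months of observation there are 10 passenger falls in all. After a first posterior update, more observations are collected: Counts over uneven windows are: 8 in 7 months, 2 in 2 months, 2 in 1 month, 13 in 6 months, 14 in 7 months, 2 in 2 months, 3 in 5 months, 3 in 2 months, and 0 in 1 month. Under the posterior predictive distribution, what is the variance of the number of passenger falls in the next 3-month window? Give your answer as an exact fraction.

10164/1681

Total count 10 over total exposure 7 months.
After the first batch: Gamma(20 + 10, 1 + 7) = Gamma(30, 8).
Total count: 8 + 2 + 2 + 13 + 14 + 2 + 3 + 3 + 0 = 47.
Total exposure: 7 + 2 + 1 + 6 + 7 + 2 + 5 + 2 + 1 = 33 months.
After the second batch: Gamma(30 + 47, 8 + 33) = Gamma(77, 41).
The posterior predictive for a window of length T is Negative Binomial with variance T·α'·(β'+T)/β'² = 3·77·44/1681 = 10164/1681.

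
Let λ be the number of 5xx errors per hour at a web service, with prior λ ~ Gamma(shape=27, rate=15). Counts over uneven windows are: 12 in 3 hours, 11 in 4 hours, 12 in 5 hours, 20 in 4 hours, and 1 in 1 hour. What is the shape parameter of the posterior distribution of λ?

Total count: 12 + 11 + 12 + 20 + 1 = 56.
Total exposure: 3 + 4 + 5 + 4 + 1 = 17 hours.
The Gamma prior is conjugate for the Poisson rate, so λ | data ~ Gamma(27+56, 15+17) = Gamma(83, 32).

83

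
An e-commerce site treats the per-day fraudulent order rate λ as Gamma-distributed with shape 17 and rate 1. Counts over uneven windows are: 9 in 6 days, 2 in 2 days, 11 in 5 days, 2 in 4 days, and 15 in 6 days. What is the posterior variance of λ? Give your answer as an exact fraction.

7/72

Total count: 9 + 2 + 11 + 2 + 15 = 39.
Total exposure: 6 + 2 + 5 + 4 + 6 = 23 days.
Gamma(α, β) with Poisson data over total exposure Σt gives posterior Gamma(α+Σx, β+Σt) = Gamma(56, 24).
Posterior variance = α'/β'² = 56/576 = 7/72.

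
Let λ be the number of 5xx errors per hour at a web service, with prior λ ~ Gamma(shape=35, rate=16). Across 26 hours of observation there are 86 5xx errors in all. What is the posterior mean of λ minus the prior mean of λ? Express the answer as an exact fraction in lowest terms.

Total count 86 over total exposure 26 hours.
The Gamma prior is conjugate for the Poisson rate, so λ | data ~ Gamma(35+86, 16+26) = Gamma(121, 42).
Posterior mean = 121/42 = 121/42; prior mean = 35/16 = 35/16. Difference = 121/42 − 35/16 = 233/336.

233/336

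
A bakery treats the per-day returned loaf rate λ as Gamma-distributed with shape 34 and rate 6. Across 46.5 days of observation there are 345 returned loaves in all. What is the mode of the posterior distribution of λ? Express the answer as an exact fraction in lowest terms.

Total count 345 over total exposure 46.5 days.
The Gamma prior is conjugate for the Poisson rate, so λ | data ~ Gamma(34+345, 6+46.5) = Gamma(379, 105/2).
Posterior mode = (α'−1)/β' = 378/(105/2) = 36/5.

36/5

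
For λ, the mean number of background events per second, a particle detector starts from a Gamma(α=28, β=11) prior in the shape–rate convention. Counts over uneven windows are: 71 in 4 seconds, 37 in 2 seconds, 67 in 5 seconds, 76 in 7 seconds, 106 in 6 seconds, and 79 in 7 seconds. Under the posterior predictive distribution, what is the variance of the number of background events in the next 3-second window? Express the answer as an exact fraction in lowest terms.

1740/49

Total count: 71 + 37 + 67 + 76 + 106 + 79 = 436.
Total exposure: 4 + 2 + 5 + 7 + 6 + 7 = 31 seconds.
Gamma(α, β) with Poisson data over total exposure Σt gives posterior Gamma(α+Σx, β+Σt) = Gamma(464, 42).
The posterior predictive for a window of length T is Negative Binomial with variance T·α'·(β'+T)/β'² = 3·464·45/1764 = 1740/49.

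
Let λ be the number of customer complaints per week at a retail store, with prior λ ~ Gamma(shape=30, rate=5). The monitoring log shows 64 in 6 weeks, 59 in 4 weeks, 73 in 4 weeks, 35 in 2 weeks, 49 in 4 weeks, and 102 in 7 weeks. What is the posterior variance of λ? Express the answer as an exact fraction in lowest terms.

103/256

Total count: 64 + 59 + 73 + 35 + 49 + 102 = 382.
Total exposure: 6 + 4 + 4 + 2 + 4 + 7 = 27 weeks.
By Gamma–Poisson conjugacy, the posterior is Gamma(α + Σx, β + Σt) = Gamma(30 + 382, 5 + 27) = Gamma(412, 32).
Posterior variance = α'/β'² = 412/1024 = 103/256.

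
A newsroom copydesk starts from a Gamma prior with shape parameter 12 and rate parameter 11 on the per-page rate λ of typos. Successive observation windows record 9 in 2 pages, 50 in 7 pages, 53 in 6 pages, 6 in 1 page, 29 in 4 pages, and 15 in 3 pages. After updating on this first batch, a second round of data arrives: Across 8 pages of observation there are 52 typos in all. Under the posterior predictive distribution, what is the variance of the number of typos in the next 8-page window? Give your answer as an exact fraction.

Total count: 9 + 50 + 53 + 6 + 29 + 15 = 162.
Total exposure: 2 + 7 + 6 + 1 + 4 + 3 = 23 pages.
After the first batch: Gamma(12 + 162, 11 + 23) = Gamma(174, 34).
Total count 52 over total exposure 8 pages.
After the second batch: Gamma(174 + 52, 34 + 8) = Gamma(226, 42).
The posterior predictive for a window of length T is Negative Binomial with variance T·α'·(β'+T)/β'² = 8·226·50/1764 = 22600/441.

22600/441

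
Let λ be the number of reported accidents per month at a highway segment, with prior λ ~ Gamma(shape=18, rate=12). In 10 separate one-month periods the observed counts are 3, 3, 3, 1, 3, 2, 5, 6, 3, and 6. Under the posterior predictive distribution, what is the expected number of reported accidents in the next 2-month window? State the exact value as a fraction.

Total count: 3 + 3 + 3 + 1 + 3 + 2 + 5 + 6 + 3 + 6 = 35.
Total exposure: 10 months.
Posterior: α' = 18 + 35 = 53, β' = 12 + 10 = 22.
Predictive mean over a 2-month window = T·E[λ|data] = 2·53/22 = 53/11.

53/11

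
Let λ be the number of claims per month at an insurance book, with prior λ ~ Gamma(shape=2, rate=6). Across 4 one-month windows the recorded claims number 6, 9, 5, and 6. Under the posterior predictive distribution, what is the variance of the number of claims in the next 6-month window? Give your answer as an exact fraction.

672/25

Total count: 6 + 9 + 5 + 6 = 26.
Total exposure: 4 months.
The Gamma prior is conjugate for the Poisson rate, so λ | data ~ Gamma(2+26, 6+4) = Gamma(28, 10).
The posterior predictive for a window of length T is Negative Binomial with variance T·α'·(β'+T)/β'² = 6·28·16/100 = 672/25.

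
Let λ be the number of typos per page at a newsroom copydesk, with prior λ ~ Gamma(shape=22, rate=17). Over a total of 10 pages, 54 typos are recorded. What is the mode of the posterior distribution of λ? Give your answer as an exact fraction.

25/9

Total count 54 over total exposure 10 pages.
Gamma(α, β) with Poisson data over total exposure Σt gives posterior Gamma(α+Σx, β+Σt) = Gamma(76, 27).
Posterior mode = (α'−1)/β' = 75/27 = 25/9.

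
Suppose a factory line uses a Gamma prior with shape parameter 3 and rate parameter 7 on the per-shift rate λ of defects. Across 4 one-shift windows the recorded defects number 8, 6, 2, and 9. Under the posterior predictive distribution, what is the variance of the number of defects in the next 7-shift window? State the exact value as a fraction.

3528/121

Total count: 8 + 6 + 2 + 9 = 25.
Total exposure: 4 shifts.
Gamma(α, β) with Poisson data over total exposure Σt gives posterior Gamma(α+Σx, β+Σt) = Gamma(28, 11).
The posterior predictive for a window of length T is Negative Binomial with variance T·α'·(β'+T)/β'² = 7·28·18/121 = 3528/121.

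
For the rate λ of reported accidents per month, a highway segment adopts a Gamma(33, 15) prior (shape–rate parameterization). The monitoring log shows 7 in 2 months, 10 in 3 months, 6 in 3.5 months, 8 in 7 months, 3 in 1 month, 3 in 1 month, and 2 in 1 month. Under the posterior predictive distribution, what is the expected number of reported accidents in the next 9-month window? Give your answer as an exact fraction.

Total count: 7 + 10 + 6 + 8 + 3 + 3 + 2 = 39.
Total exposure: 2 + 3 + 3.5 + 7 + 1 + 1 + 1 = 18.5 months.
The Gamma prior is conjugate for the Poisson rate, so λ | data ~ Gamma(33+39, 15+18.5) = Gamma(72, 67/2).
Predictive mean over a 9-month window = T·E[λ|data] = 9·72/(67/2) = 1296/67.

1296/67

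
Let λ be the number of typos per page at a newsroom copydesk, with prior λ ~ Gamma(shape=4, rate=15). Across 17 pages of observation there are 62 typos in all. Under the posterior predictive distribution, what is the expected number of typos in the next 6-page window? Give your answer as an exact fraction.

Total count 62 over total exposure 17 pages.
By Gamma–Poisson conjugacy, the posterior is Gamma(α + Σx, β + Σt) = Gamma(4 + 62, 15 + 17) = Gamma(66, 32).
Predictive mean over a 6-page window = T·E[λ|data] = 6·66/32 = 99/8.

99/8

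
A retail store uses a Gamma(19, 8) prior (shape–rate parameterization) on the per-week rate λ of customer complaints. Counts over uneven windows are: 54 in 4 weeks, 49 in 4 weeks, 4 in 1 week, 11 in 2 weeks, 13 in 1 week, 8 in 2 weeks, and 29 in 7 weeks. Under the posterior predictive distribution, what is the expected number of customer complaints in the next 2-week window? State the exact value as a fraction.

Total count: 54 + 49 + 4 + 11 + 13 + 8 + 29 = 168.
Total exposure: 4 + 4 + 1 + 2 + 1 + 2 + 7 = 21 weeks.
The Gamma prior is conjugate for the Poisson rate, so λ | data ~ Gamma(19+168, 8+21) = Gamma(187, 29).
Predictive mean over a 2-week window = T·E[λ|data] = 2·187/29 = 374/29.

374/29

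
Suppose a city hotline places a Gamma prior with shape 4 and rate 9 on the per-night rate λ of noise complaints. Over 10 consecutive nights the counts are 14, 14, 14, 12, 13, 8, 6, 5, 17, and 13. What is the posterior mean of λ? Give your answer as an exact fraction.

Total count: 14 + 14 + 14 + 12 + 13 + 8 + 6 + 5 + 17 + 13 = 116.
Total exposure: 10 nights.
Conjugate update: add total count to the shape and total exposure to the rate, giving Gamma(120, 19).
Posterior mean = α'/β' = 120/19.

120/19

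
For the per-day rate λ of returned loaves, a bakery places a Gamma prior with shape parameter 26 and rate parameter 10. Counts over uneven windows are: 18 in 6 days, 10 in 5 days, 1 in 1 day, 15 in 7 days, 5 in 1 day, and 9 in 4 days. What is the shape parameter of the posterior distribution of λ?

Total count: 18 + 10 + 1 + 15 + 5 + 9 = 58.
Total exposure: 6 + 5 + 1 + 7 + 1 + 4 = 24 days.
The Gamma prior is conjugate for the Poisson rate, so λ | data ~ Gamma(26+58, 10+24) = Gamma(84, 34).

84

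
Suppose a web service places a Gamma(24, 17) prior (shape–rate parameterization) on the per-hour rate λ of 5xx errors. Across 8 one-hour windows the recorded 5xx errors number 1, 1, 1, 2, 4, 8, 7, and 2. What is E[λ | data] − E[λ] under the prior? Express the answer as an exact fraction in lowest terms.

Total count: 1 + 1 + 1 + 2 + 4 + 8 + 7 + 2 = 26.
Total exposure: 8 hours.
Conjugate update: add total count to the shape and total exposure to the rate, giving Gamma(50, 25).
Posterior mean = 50/25 = 2; prior mean = 24/17 = 24/17. Difference = 2 − 24/17 = 10/17.

10/17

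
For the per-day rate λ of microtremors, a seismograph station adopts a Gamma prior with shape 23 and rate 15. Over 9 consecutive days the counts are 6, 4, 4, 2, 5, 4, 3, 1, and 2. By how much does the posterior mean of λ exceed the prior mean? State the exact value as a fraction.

Total count: 6 + 4 + 4 + 2 + 5 + 4 + 3 + 1 + 2 = 31.
Total exposure: 9 days.
Conjugate update: add total count to the shape and total exposure to the rate, giving Gamma(54, 24).
Posterior mean = 54/24 = 9/4; prior mean = 23/15 = 23/15. Difference = 9/4 − 23/15 = 43/60.

43/60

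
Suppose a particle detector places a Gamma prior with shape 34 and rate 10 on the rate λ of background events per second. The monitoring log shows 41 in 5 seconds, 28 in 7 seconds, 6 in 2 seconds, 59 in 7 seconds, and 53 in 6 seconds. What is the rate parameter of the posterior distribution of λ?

Total count: 41 + 28 + 6 + 59 + 53 = 187.
Total exposure: 5 + 7 + 2 + 7 + 6 = 27 seconds.
Posterior: α' = 34 + 187 = 221, β' = 10 + 27 = 37.

37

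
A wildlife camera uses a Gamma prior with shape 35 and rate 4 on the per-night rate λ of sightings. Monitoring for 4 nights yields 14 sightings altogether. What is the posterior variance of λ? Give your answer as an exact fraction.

Total count 14 over total exposure 4 nights.
By Gamma–Poisson conjugacy, the posterior is Gamma(α + Σx, β + Σt) = Gamma(35 + 14, 4 + 4) = Gamma(49, 8).
Posterior variance = α'/β'² = 49/64.

49/64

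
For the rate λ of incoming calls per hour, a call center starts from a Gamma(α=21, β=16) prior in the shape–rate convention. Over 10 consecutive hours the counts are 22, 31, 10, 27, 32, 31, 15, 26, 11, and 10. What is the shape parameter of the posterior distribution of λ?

Total count: 22 + 31 + 10 + 27 + 32 + 31 + 15 + 26 + 11 + 10 = 215.
Total exposure: 10 hours.
By Gamma–Poisson conjugacy, the posterior is Gamma(α + Σx, β + Σt) = Gamma(21 + 215, 16 + 10) = Gamma(236, 26).

236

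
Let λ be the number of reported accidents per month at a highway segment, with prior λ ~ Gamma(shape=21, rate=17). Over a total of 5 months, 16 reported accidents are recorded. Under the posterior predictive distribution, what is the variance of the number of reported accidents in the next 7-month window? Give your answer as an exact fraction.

Total count 16 over total exposure 5 months.
Posterior: α' = 21 + 16 = 37, β' = 17 + 5 = 22.
The posterior predictive for a window of length T is Negative Binomial with variance T·α'·(β'+T)/β'² = 7·37·29/484 = 7511/484.

7511/484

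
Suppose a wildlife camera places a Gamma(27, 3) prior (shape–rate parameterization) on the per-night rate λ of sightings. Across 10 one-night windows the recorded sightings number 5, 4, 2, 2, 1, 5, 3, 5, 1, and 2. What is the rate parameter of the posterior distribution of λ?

13

Total count: 5 + 4 + 2 + 2 + 1 + 5 + 3 + 5 + 1 + 2 = 30.
Total exposure: 10 nights.
Posterior: α' = 27 + 30 = 57, β' = 3 + 10 = 13.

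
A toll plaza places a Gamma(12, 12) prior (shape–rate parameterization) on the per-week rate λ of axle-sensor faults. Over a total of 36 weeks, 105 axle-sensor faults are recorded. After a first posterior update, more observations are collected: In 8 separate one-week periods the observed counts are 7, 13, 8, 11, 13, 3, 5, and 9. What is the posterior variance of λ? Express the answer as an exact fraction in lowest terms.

93/1568

Total count 105 over total exposure 36 weeks.
After the first batch: Gamma(12 + 105, 12 + 36) = Gamma(117, 48).
Total count: 7 + 13 + 8 + 11 + 13 + 3 + 5 + 9 = 69.
Total exposure: 8 weeks.
After the second batch: Gamma(117 + 69, 48 + 8) = Gamma(186, 56).
Posterior variance = α'/β'² = 186/3136 = 93/1568.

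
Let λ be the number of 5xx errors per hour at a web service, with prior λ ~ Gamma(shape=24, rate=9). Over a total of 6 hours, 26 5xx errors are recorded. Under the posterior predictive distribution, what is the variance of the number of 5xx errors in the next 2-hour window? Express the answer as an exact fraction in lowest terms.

68/9

Total count 26 over total exposure 6 hours.
Posterior: α' = 24 + 26 = 50, β' = 9 + 6 = 15.
The posterior predictive for a window of length T is Negative Binomial with variance T·α'·(β'+T)/β'² = 2·50·17/225 = 68/9.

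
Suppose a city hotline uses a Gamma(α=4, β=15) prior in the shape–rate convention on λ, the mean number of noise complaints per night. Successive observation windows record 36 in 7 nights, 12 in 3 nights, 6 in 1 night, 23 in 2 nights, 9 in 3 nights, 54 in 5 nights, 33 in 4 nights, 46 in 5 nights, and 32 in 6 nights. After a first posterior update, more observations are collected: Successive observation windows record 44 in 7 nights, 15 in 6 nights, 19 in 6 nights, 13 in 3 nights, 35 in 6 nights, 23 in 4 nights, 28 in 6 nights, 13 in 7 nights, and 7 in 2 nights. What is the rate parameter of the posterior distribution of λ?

98

Total count: 36 + 12 + 6 + 23 + 9 + 54 + 33 + 46 + 32 = 251.
Total exposure: 7 + 3 + 1 + 2 + 3 + 5 + 4 + 5 + 6 = 36 nights.
After the first batch: Gamma(4 + 251, 15 + 36) = Gamma(255, 51).
Total count: 44 + 15 + 19 + 13 + 35 + 23 + 28 + 13 + 7 = 197.
Total exposure: 7 + 6 + 6 + 3 + 6 + 4 + 6 + 7 + 2 = 47 nights.
After the second batch: Gamma(255 + 197, 51 + 47) = Gamma(452, 98).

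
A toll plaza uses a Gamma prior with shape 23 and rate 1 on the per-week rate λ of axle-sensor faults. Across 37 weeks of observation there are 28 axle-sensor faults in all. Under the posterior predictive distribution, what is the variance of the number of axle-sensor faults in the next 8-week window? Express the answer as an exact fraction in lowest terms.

4692/361

Total count 28 over total exposure 37 weeks.
By Gamma–Poisson conjugacy, the posterior is Gamma(α + Σx, β + Σt) = Gamma(23 + 28, 1 + 37) = Gamma(51, 38).
The posterior predictive for a window of length T is Negative Binomial with variance T·α'·(β'+T)/β'² = 8·51·46/1444 = 4692/361.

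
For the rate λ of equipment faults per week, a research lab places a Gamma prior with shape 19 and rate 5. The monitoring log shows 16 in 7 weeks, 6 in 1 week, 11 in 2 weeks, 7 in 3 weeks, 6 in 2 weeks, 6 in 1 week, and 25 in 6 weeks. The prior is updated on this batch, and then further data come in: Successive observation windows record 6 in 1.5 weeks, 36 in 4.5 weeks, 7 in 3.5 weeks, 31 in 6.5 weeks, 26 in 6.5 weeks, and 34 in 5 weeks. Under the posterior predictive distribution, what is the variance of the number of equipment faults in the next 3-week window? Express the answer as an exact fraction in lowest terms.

162840/11881

Total count: 16 + 6 + 11 + 7 + 6 + 6 + 25 = 77.
Total exposure: 7 + 1 + 2 + 3 + 2 + 1 + 6 = 22 weeks.
After the first batch: Gamma(19 + 77, 5 + 22) = Gamma(96, 27).
Total count: 6 + 36 + 7 + 31 + 26 + 34 = 140.
Total exposure: 1.5 + 4.5 + 3.5 + 6.5 + 6.5 + 5 = 27.5 weeks.
After the second batch: Gamma(96 + 140, 27 + 27.5) = Gamma(236, 109/2).
The posterior predictive for a window of length T is Negative Binomial with variance T·α'·(β'+T)/β'² = 3·236·(115/2)/(11881/4) = 162840/11881.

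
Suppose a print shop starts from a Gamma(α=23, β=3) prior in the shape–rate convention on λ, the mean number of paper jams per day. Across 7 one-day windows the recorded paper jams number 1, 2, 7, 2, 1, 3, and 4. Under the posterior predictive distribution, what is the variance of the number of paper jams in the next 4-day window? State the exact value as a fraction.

602/25

Total count: 1 + 2 + 7 + 2 + 1 + 3 + 4 = 20.
Total exposure: 7 days.
By Gamma–Poisson conjugacy, the posterior is Gamma(α + Σx, β + Σt) = Gamma(23 + 20, 3 + 7) = Gamma(43, 10).
The posterior predictive for a window of length T is Negative Binomial with variance T·α'·(β'+T)/β'² = 4·43·14/100 = 602/25.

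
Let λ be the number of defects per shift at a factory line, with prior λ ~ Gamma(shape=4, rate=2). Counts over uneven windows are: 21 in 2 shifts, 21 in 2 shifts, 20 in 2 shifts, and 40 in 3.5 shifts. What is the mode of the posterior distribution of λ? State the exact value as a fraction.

210/23

Total count: 21 + 21 + 20 + 40 = 102.
Total exposure: 2 + 2 + 2 + 3.5 = 9.5 shifts.
The Gamma prior is conjugate for the Poisson rate, so λ | data ~ Gamma(4+102, 2+9.5) = Gamma(106, 23/2).
Posterior mode = (α'−1)/β' = 105/(23/2) = 210/23.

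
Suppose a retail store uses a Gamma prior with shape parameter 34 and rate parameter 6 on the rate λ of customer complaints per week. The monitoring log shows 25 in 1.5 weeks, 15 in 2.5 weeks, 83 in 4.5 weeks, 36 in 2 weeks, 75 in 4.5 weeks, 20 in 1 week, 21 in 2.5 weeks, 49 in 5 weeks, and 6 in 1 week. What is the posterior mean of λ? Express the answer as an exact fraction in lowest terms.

Total count: 25 + 15 + 83 + 36 + 75 + 20 + 21 + 49 + 6 = 330.
Total exposure: 1.5 + 2.5 + 4.5 + 2 + 4.5 + 1 + 2.5 + 5 + 1 = 24.5 weeks.
Gamma(α, β) with Poisson data over total exposure Σt gives posterior Gamma(α+Σx, β+Σt) = Gamma(364, 61/2).
Posterior mean = α'/β' = 364/(61/2) = 728/61.

728/61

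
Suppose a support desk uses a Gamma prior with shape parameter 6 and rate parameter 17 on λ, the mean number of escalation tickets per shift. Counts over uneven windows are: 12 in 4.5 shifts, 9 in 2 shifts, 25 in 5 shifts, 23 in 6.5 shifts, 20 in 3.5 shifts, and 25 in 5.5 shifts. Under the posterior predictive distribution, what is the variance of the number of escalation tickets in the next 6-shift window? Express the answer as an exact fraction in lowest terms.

Total count: 12 + 9 + 25 + 23 + 20 + 25 = 114.
Total exposure: 4.5 + 2 + 5 + 6.5 + 3.5 + 5.5 = 27 shifts.
By Gamma–Poisson conjugacy, the posterior is Gamma(α + Σx, β + Σt) = Gamma(6 + 114, 17 + 27) = Gamma(120, 44).
The posterior predictive for a window of length T is Negative Binomial with variance T·α'·(β'+T)/β'² = 6·120·50/1936 = 2250/121.

2250/121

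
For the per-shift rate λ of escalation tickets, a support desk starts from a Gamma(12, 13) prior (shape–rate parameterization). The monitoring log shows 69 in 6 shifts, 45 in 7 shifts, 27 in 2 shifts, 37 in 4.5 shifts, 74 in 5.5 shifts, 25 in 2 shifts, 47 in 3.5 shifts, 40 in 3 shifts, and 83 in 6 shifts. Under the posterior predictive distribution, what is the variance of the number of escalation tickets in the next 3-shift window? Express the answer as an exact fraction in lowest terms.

Total count: 69 + 45 + 27 + 37 + 74 + 25 + 47 + 40 + 83 = 447.
Total exposure: 6 + 7 + 2 + 4.5 + 5.5 + 2 + 3.5 + 3 + 6 = 39.5 shifts.
Conjugate update: add total count to the shape and total exposure to the rate, giving Gamma(459, 105/2).
The posterior predictive for a window of length T is Negative Binomial with variance T·α'·(β'+T)/β'² = 3·459·(111/2)/(11025/4) = 33966/1225.

33966/1225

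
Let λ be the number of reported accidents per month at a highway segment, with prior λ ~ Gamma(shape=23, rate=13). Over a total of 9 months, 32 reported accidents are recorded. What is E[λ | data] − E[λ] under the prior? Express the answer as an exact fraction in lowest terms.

19/26

Total count 32 over total exposure 9 months.
Gamma(α, β) with Poisson data over total exposure Σt gives posterior Gamma(α+Σx, β+Σt) = Gamma(55, 22).
Posterior mean = 55/22 = 5/2; prior mean = 23/13 = 23/13. Difference = 5/2 − 23/13 = 19/26.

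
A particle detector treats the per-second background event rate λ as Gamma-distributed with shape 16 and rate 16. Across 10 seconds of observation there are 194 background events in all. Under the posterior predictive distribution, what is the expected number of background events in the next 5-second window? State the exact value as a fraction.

525/13

Total count 194 over total exposure 10 seconds.
Gamma(α, β) with Poisson data over total exposure Σt gives posterior Gamma(α+Σx, β+Σt) = Gamma(210, 26).
Predictive mean over a 5-second window = T·E[λ|data] = 5·210/26 = 525/13.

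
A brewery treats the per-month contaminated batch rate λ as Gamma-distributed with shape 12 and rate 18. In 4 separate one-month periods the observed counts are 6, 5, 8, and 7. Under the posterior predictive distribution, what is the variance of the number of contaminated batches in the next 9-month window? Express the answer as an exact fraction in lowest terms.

5301/242

Total count: 6 + 5 + 8 + 7 = 26.
Total exposure: 4 months.
The Gamma prior is conjugate for the Poisson rate, so λ | data ~ Gamma(12+26, 18+4) = Gamma(38, 22).
The posterior predictive for a window of length T is Negative Binomial with variance T·α'·(β'+T)/β'² = 9·38·31/484 = 5301/242.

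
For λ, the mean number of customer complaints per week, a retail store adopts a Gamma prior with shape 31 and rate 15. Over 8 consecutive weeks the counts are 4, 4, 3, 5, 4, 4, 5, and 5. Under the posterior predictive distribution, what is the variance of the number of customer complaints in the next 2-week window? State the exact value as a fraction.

3250/529

Total count: 4 + 4 + 3 + 5 + 4 + 4 + 5 + 5 = 34.
Total exposure: 8 weeks.
Posterior: α' = 31 + 34 = 65, β' = 15 + 8 = 23.
The posterior predictive for a window of length T is Negative Binomial with variance T·α'·(β'+T)/β'² = 2·65·25/529 = 3250/529.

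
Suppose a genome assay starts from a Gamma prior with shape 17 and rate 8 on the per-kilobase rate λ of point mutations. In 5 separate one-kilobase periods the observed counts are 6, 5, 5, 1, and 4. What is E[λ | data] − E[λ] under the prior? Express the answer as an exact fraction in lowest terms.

Total count: 6 + 5 + 5 + 1 + 4 = 21.
Total exposure: 5 kilobases.
Posterior: α' = 17 + 21 = 38, β' = 8 + 5 = 13.
Posterior mean = 38/13 = 38/13; prior mean = 17/8 = 17/8. Difference = 38/13 − 17/8 = 83/104.

83/104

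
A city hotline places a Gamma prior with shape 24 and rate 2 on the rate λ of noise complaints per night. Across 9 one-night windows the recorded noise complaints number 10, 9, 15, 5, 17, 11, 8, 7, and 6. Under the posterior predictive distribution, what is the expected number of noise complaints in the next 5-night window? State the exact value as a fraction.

Total count: 10 + 9 + 15 + 5 + 17 + 11 + 8 + 7 + 6 = 88.
Total exposure: 9 nights.
The Gamma prior is conjugate for the Poisson rate, so λ | data ~ Gamma(24+88, 2+9) = Gamma(112, 11).
Predictive mean over a 5-night window = T·E[λ|data] = 5·112/11 = 560/11.

560/11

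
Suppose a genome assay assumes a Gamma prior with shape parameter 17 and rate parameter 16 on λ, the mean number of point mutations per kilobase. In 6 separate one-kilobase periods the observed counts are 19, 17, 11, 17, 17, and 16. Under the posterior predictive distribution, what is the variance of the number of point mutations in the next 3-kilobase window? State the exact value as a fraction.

4275/242

Total count: 19 + 17 + 11 + 17 + 17 + 16 = 97.
Total exposure: 6 kilobases.
Conjugate update: add total count to the shape and total exposure to the rate, giving Gamma(114, 22).
The posterior predictive for a window of length T is Negative Binomial with variance T·α'·(β'+T)/β'² = 3·114·25/484 = 4275/242.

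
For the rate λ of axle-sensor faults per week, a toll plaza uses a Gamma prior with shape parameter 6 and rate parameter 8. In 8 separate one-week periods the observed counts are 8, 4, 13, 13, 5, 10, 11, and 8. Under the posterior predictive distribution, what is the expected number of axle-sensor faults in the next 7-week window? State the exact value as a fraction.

Total count: 8 + 4 + 13 + 13 + 5 + 10 + 11 + 8 = 72.
Total exposure: 8 weeks.
The Gamma prior is conjugate for the Poisson rate, so λ | data ~ Gamma(6+72, 8+8) = Gamma(78, 16).
Predictive mean over a 7-week window = T·E[λ|data] = 7·78/16 = 273/8.

273/8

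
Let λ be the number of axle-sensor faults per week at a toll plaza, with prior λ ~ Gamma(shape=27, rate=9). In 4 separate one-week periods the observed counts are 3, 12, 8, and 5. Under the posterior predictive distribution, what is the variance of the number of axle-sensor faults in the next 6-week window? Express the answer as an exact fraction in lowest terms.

Total count: 3 + 12 + 8 + 5 = 28.
Total exposure: 4 weeks.
Posterior: α' = 27 + 28 = 55, β' = 9 + 4 = 13.
The posterior predictive for a window of length T is Negative Binomial with variance T·α'·(β'+T)/β'² = 6·55·19/169 = 6270/169.

6270/169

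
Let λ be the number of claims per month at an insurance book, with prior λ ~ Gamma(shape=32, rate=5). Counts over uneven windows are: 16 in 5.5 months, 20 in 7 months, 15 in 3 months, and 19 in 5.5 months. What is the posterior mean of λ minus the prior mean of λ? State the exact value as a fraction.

Total count: 16 + 20 + 15 + 19 = 70.
Total exposure: 5.5 + 7 + 3 + 5.5 = 21 months.
By Gamma–Poisson conjugacy, the posterior is Gamma(α + Σx, β + Σt) = Gamma(32 + 70, 5 + 21) = Gamma(102, 26).
Posterior mean = 102/26 = 51/13; prior mean = 32/5 = 32/5. Difference = 51/13 − 32/5 = -161/65.

-161/65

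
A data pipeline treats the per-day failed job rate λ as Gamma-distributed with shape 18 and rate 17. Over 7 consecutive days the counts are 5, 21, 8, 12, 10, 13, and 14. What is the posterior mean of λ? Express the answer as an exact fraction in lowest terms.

101/24

Total count: 5 + 21 + 8 + 12 + 10 + 13 + 14 = 83.
Total exposure: 7 days.
Gamma(α, β) with Poisson data over total exposure Σt gives posterior Gamma(α+Σx, β+Σt) = Gamma(101, 24).
Posterior mean = α'/β' = 101/24.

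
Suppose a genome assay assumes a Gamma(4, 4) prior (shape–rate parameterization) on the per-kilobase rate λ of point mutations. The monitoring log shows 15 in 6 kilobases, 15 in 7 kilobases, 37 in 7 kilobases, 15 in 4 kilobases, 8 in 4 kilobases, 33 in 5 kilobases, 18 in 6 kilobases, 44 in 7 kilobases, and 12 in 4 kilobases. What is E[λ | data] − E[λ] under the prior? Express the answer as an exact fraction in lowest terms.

49/18

Total count: 15 + 15 + 37 + 15 + 8 + 33 + 18 + 44 + 12 = 197.
Total exposure: 6 + 7 + 7 + 4 + 4 + 5 + 6 + 7 + 4 = 50 kilobases.
Conjugate update: add total count to the shape and total exposure to the rate, giving Gamma(201, 54).
Posterior mean = 201/54 = 67/18; prior mean = 4/4 = 1. Difference = 67/18 − 1 = 49/18.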